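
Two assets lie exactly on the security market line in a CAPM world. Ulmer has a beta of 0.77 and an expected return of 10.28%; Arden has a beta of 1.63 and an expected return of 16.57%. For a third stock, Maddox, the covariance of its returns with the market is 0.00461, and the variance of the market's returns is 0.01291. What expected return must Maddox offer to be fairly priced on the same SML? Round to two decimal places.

7.26%

MRP = (16.57% − 10.28%) / (1.63 − 0.77) = 7.3140%
R_f = 10.28% − 0.77 × 7.3140% = 4.6482%
β_Maddox = Cov / Var(R_m) = 0.00461 / 0.01291 = 0.3571
E(R_Maddox) = R_f + β × MRP = 4.6482% + 0.3571 × 7.3140% = 7.26%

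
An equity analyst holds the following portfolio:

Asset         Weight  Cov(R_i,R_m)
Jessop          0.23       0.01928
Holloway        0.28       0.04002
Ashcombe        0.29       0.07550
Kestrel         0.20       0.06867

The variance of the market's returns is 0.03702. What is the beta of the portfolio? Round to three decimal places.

β_Jessop = 0.01928 / 0.03702 = 0.5208
β_Holloway = 0.04002 / 0.03702 = 1.0810
β_Ashcombe = 0.07550 / 0.03702 = 2.0394
β_Kestrel = 0.06867 / 0.03702 = 1.8549
β_P = Σ w_i β_i = 0.23×0.5208 + 0.28×1.0810 + 0.29×2.0394 + 0.20×1.8549 = 1.3849

1.385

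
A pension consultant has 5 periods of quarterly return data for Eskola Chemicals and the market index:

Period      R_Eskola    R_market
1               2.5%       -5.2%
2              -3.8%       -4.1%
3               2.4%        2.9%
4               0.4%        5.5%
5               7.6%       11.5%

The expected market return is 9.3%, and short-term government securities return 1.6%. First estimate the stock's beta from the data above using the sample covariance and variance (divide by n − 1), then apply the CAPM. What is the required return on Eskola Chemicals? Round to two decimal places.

Mean R_i = (2.5 − 3.8 + 2.4 + 0.4 + 7.6) / 5 = 1.8200%
Mean R_m = (-5.2 − 4.1 + 2.9 + 5.5 + 11.5) / 5 = 2.1200%
Σ(R_i − R̄_i)(R_m − R̄_m) = 79.8480  ⇒  Cov = 79.8480 / 4 = 19.9620
Σ(R_m − R̄_m)² = 192.2880  ⇒  Var(R_m) = 192.2880 / 4 = 48.0720
β = Cov / Var(R_m) = 19.9620 / 48.0720 = 0.4153
MRP = 9.3% − 1.6% = 7.70%
E(R) = R_f + β × MRP = 1.6% + 0.4153 × 7.7% = 4.80%

4.80%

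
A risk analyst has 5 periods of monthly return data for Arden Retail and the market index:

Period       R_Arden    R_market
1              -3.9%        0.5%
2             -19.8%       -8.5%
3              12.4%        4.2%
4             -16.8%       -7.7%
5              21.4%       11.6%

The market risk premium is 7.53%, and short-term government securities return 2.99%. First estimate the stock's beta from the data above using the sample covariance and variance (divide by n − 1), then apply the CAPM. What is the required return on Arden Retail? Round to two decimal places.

Mean R_i = (-3.9 − 19.8 + 12.4 − 16.8 + 21.4) / 5 = -1.3400%
Mean R_m = (0.5 − 8.5 + 4.2 − 7.7 + 11.6) / 5 = 0.0200%
Σ(R_i − R̄_i)(R_m − R̄_m) = 596.1640  ⇒  Cov = 596.1640 / 4 = 149.0410
Σ(R_m − R̄_m)² = 283.9880  ⇒  Var(R_m) = 283.9880 / 4 = 70.9970
β = Cov / Var(R_m) = 149.0410 / 70.9970 = 2.0993
E(R) = R_f + β × MRP = 2.99% + 2.0993 × 7.53% = 18.80%

18.80%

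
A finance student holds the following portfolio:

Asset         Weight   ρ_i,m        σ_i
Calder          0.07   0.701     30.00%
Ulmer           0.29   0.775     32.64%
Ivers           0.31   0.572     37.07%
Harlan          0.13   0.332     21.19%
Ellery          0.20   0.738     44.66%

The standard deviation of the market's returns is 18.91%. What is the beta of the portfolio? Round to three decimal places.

1.210

β_Calder = 0.701 × 30.00% / 18.91% = 1.1121
β_Ulmer = 0.775 × 32.64% / 18.91% = 1.3377
β_Ivers = 0.572 × 37.07% / 18.91% = 1.1213
β_Harlan = 0.332 × 21.19% / 18.91% = 0.3720
β_Ellery = 0.738 × 44.66% / 18.91% = 1.7429
β_P = Σ w_i β_i = 0.07×1.1121 + 0.29×1.3377 + 0.31×1.1213 + 0.13×0.3720 + 0.20×1.7429 = 1.2103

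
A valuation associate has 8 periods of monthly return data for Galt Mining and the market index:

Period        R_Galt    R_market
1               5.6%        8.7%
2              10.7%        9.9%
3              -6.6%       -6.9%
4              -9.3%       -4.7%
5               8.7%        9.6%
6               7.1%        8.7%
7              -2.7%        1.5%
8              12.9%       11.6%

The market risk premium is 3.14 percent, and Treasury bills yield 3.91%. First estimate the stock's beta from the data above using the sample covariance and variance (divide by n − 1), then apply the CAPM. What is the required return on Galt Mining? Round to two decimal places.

7.43%

Mean R_i = (5.6 + 10.7 − 6.6 − 9.3 + 8.7 + 7.1 − 2.7 + 12.9) / 8 = 3.3000%
Mean R_m = (8.7 + 9.9 − 6.9 − 4.7 + 9.6 + 8.7 + 1.5 + 11.6) / 8 = 4.8000%
Σ(R_i − R̄_i)(R_m − R̄_m) = 408.0600  ⇒  Cov = 408.0600 / 7 = 58.2943
Σ(R_m − R̄_m)² = 363.7400  ⇒  Var(R_m) = 363.7400 / 7 = 51.9629
β = Cov / Var(R_m) = 58.2943 / 51.9629 = 1.1218
E(R) = R_f + β × MRP = 3.91% + 1.1218 × 3.14% = 7.43%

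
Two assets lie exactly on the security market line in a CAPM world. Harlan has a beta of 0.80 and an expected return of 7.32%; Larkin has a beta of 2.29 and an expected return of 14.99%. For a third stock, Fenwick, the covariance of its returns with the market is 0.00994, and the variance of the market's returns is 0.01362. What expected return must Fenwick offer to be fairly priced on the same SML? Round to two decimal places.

6.96%

MRP = (14.99% − 7.32%) / (2.29 − 0.80) = 5.1477%
R_f = 7.32% − 0.80 × 5.1477% = 3.2018%
β_Fenwick = Cov / Var(R_m) = 0.00994 / 0.01362 = 0.7298
E(R_Fenwick) = R_f + β × MRP = 3.2018% + 0.7298 × 5.1477% = 6.96%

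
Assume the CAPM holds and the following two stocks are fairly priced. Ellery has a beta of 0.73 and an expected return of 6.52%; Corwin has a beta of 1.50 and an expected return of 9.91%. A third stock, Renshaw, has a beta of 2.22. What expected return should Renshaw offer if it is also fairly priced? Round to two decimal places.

13.08%

MRP (SML slope) = (9.91% − 6.52%) / (1.50 − 0.73) = 3.39% / 0.77 = 4.4026%
R_f (intercept) = 6.52% − 0.73 × 4.4026% = 3.3061%
E(R_Renshaw) = R_f + β × MRP = 3.3061% + 2.22 × 4.4026% = 13.08%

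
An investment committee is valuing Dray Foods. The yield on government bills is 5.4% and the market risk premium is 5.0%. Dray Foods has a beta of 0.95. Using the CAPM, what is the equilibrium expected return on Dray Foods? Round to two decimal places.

10.15%

E(R) = R_f + β × MRP = 5.4% + 0.95 × 5.0% = 10.15%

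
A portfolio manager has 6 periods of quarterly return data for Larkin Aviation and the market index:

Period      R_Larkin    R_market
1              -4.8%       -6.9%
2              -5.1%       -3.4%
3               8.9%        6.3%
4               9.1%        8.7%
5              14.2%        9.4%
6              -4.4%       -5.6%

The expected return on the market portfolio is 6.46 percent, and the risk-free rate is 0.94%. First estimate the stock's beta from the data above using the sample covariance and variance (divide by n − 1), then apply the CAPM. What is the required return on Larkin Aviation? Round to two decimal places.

7.17%

Mean R_i = (-4.8 − 5.1 + 8.9 + 9.1 + 14.2 − 4.4) / 6 = 2.9833%
Mean R_m = (-6.9 − 3.4 + 6.3 + 8.7 + 9.4 − 5.6) / 6 = 1.4167%
Σ(R_i − R̄_i)(R_m − R̄_m) = 318.4617  ⇒  Cov = 318.4617 / 5 = 63.6923
Σ(R_m − R̄_m)² = 282.2283  ⇒  Var(R_m) = 282.2283 / 5 = 56.4457
β = Cov / Var(R_m) = 63.6923 / 56.4457 = 1.1284
MRP = 6.46% − 0.94% = 5.52%
E(R) = R_f + β × MRP = 0.94% + 1.1284 × 5.52% = 7.17%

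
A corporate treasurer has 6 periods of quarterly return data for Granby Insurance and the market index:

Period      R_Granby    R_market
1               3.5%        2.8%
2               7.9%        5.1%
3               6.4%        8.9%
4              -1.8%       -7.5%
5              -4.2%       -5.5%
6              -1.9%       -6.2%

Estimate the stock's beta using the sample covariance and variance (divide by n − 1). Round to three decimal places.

Mean R_i = (3.5 + 7.9 + 6.4 − 1.8 − 4.2 − 1.9) / 6 = 1.6500%
Mean R_m = (2.8 + 5.1 + 8.9 − 7.5 − 5.5 − 6.2) / 6 = -0.4000%
Σ(R_i − R̄_i)(R_m − R̄_m) = 159.3900  ⇒  Cov = 159.3900 / 5 = 31.8780
Σ(R_m − R̄_m)² = 237.0400  ⇒  Var(R_m) = 237.0400 / 5 = 47.4080
β = Cov / Var(R_m) = 31.8780 / 47.4080 = 0.6724

0.672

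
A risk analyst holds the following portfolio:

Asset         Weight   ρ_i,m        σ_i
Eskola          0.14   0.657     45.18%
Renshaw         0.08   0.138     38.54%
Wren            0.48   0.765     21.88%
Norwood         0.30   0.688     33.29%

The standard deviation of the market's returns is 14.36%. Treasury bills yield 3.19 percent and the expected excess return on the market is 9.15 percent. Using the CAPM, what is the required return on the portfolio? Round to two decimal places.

15.61%

β_Eskola = 0.657 × 45.18% / 14.36% = 2.0671
β_Renshaw = 0.138 × 38.54% / 14.36% = 0.3704
β_Wren = 0.765 × 21.88% / 14.36% = 1.1656
β_Norwood = 0.688 × 33.29% / 14.36% = 1.5950
β_P = Σ w_i β_i = 0.14×2.0671 + 0.08×0.3704 + 0.48×1.1656 + 0.30×1.5950 = 1.3570
E(R_P) = R_f + β_P × MRP = 3.19% + 1.3570 × 9.15% = 15.61%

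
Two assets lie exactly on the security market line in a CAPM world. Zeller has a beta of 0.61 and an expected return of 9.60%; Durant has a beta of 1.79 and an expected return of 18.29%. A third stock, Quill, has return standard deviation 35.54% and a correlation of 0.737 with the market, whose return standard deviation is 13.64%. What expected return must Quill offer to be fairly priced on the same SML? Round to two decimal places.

MRP = (18.29% − 9.60%) / (1.79 − 0.61) = 7.3644%
R_f = 9.60% − 0.61 × 7.3644% = 5.1077%
β_Quill = ρ·σ_i/σ_m = 0.737 × 35.54 / 13.64 = 1.9203
E(R_Quill) = R_f + β × MRP = 5.1077% + 1.9203 × 7.3644% = 19.25%

19.25%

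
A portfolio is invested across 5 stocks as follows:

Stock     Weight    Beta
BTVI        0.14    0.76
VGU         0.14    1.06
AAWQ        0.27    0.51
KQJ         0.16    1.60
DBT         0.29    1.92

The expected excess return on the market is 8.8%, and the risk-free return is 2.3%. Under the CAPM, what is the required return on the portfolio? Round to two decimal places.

12.91%

β_P = Σ w_i β_i = 0.14×0.76 + 0.14×1.06 + 0.27×0.51 + 0.16×1.60 + 0.29×1.92 = 1.2053
E(R_P) = R_f + β_P × MRP = 2.3% + 1.2053 × 8.8% = 12.91%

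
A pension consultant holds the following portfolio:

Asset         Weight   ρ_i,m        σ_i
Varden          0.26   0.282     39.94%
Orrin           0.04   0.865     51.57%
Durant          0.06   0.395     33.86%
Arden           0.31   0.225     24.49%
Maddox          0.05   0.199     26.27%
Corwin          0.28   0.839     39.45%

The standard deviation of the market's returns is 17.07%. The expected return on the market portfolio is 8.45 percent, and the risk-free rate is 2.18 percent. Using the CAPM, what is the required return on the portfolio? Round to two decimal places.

8.33%

β_Varden = 0.282 × 39.94% / 17.07% = 0.6598
β_Orrin = 0.865 × 51.57% / 17.07% = 2.6132
β_Durant = 0.395 × 33.86% / 17.07% = 0.7835
β_Arden = 0.225 × 24.49% / 17.07% = 0.3228
β_Maddox = 0.199 × 26.27% / 17.07% = 0.3063
β_Corwin = 0.839 × 39.45% / 17.07% = 1.9390
β_P = Σ w_i β_i = 0.26×0.6598 + 0.04×2.6132 + 0.06×0.7835 + 0.31×0.3228 + 0.05×0.3063 + 0.28×1.9390 = 0.9814
MRP = 8.45% − 2.18% = 6.27%
E(R_P) = R_f + β_P × MRP = 2.18% + 0.9814 × 6.27% = 8.33%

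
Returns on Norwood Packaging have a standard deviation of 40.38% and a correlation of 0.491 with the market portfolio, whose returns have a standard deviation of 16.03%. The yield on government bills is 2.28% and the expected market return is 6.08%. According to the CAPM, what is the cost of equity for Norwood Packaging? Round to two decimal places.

β = ρ × σ_i / σ_m = 0.491 × 40.38% / 16.03% = 1.2368
MRP = 6.08% − 2.28% = 3.80%
E(R) = 2.28% + 1.2368 × 3.80% = 6.98%

6.98%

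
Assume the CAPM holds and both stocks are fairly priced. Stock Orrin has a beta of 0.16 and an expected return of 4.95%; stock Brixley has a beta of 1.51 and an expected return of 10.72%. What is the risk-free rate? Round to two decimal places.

4.27%

Both satisfy E(R) = R_f + β·MRP, so the slope of the SML is
MRP = (10.72% − 4.95%) / (1.51 − 0.16) = 5.77% / 1.35 = 4.2741%
R_f = E(R_Orrin) − β_Orrin·MRP = 4.95% − 0.16 × 4.2741% = 4.2661%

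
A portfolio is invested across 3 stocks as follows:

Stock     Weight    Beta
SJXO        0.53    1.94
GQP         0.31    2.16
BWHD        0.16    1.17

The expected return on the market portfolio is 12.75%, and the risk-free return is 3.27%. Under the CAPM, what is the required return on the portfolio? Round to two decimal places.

21.14%

β_P = Σ w_i β_i = 0.53×1.94 + 0.31×2.16 + 0.16×1.17 = 1.8850
MRP = 12.75% − 3.27% = 9.48%
E(R_P) = R_f + β_P × MRP = 3.27% + 1.8850 × 9.48% = 21.14%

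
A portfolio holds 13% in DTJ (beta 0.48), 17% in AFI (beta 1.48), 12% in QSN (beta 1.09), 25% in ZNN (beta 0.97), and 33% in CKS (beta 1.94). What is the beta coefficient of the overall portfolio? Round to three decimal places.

β_P = Σ w_i β_i = 0.13×0.48 + 0.17×1.48 + 0.12×1.09 + 0.25×0.97 + 0.33×1.94 = 1.3275

1.328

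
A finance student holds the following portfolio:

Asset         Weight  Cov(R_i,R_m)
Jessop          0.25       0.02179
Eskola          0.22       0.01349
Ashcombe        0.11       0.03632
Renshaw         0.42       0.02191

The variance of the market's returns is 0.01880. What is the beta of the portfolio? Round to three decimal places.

1.150

β_Jessop = 0.02179 / 0.01880 = 1.1590
β_Eskola = 0.01349 / 0.01880 = 0.7176
β_Ashcombe = 0.03632 / 0.01880 = 1.9319
β_Renshaw = 0.02191 / 0.01880 = 1.1654
β_P = Σ w_i β_i = 0.25×1.1590 + 0.22×0.7176 + 0.11×1.9319 + 0.42×1.1654 = 1.1496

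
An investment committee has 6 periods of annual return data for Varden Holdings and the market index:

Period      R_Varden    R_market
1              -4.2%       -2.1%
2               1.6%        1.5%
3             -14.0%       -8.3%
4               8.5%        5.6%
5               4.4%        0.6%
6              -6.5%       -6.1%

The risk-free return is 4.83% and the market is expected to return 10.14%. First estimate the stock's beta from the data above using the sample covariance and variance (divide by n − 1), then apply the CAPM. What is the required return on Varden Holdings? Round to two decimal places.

Mean R_i = (-4.2 + 1.6 − 14.0 + 8.5 + 4.4 − 6.5) / 6 = -1.7000%
Mean R_m = (-2.1 + 1.5 − 8.3 + 5.6 + 0.6 − 6.1) / 6 = -1.4667%
Σ(R_i − R̄_i)(R_m − R̄_m) = 202.3500  ⇒  Cov = 202.3500 / 5 = 40.4700
Σ(R_m − R̄_m)² = 131.5733  ⇒  Var(R_m) = 131.5733 / 5 = 26.3147
β = Cov / Var(R_m) = 40.4700 / 26.3147 = 1.5379
MRP = 10.14% − 4.83% = 5.31%
E(R) = R_f + β × MRP = 4.83% + 1.5379 × 5.31% = 13.00%

13.00%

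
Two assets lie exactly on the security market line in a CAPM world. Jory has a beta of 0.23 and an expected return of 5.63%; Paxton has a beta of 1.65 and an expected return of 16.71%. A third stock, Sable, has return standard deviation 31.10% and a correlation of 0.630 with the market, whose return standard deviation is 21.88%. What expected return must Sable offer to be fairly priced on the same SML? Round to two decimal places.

10.82%

MRP = (16.71% − 5.63%) / (1.65 − 0.23) = 7.8028%
R_f = 5.63% − 0.23 × 7.8028% = 3.8354%
β_Sable = ρ·σ_i/σ_m = 0.630 × 31.10 / 21.88 = 0.8955
E(R_Sable) = R_f + β × MRP = 3.8354% + 0.8955 × 7.8028% = 10.82%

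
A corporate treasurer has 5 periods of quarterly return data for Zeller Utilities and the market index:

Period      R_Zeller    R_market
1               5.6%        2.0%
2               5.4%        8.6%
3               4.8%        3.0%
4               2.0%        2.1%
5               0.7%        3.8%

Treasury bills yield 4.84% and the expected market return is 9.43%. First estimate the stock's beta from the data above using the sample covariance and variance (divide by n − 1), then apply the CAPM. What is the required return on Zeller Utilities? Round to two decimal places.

5.88%

Mean R_i = (5.6 + 5.4 + 4.8 + 2.0 + 0.7) / 5 = 3.7000%
Mean R_m = (2.0 + 8.6 + 3.0 + 2.1 + 3.8) / 5 = 3.9000%
Σ(R_i − R̄_i)(R_m − R̄_m) = 6.7500  ⇒  Cov = 6.7500 / 4 = 1.6875
Σ(R_m − R̄_m)² = 29.7600  ⇒  Var(R_m) = 29.7600 / 4 = 7.4400
β = Cov / Var(R_m) = 1.6875 / 7.4400 = 0.2268
MRP = 9.43% − 4.84% = 4.59%
E(R) = R_f + β × MRP = 4.84% + 0.2268 × 4.59% = 5.88%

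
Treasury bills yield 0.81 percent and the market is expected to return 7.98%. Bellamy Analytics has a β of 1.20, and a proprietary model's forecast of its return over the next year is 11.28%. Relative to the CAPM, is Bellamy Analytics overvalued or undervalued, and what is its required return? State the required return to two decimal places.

Undervalued; required return 9.41%

MRP = 7.98% − 0.81% = 7.17%
Required return = R_f + β·MRP = 0.81% + 1.20 × 7.17% = 9.41%
Forecast 11.28% > required 9.41% → the stock plots above the SML → undervalued.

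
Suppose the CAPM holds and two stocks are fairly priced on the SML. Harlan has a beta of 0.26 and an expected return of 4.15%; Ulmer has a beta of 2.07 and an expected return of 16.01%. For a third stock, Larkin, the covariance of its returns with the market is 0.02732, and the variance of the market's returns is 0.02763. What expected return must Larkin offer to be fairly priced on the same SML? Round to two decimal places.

8.93%

MRP = (16.01% − 4.15%) / (2.07 − 0.26) = 6.5525%
R_f = 4.15% − 0.26 × 6.5525% = 2.4464%
β_Larkin = Cov / Var(R_m) = 0.02732 / 0.02763 = 0.9888
E(R_Larkin) = R_f + β × MRP = 2.4464% + 0.9888 × 6.5525% = 8.93%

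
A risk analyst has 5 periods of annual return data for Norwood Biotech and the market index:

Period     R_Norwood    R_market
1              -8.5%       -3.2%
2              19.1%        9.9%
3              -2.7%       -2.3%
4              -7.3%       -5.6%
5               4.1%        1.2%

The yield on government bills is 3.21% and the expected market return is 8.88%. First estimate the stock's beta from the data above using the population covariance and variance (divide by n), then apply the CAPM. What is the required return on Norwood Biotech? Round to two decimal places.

13.61%

Mean R_i = (-8.5 + 19.1 − 2.7 − 7.3 + 4.1) / 5 = 0.9400%
Mean R_m = (-3.2 + 9.9 − 2.3 − 5.6 + 1.2) / 5 = 0.0000%
Σ(R_i − R̄_i)(R_m − R̄_m) = 268.3000  ⇒  Cov = 268.3000 / 5 = 53.6600
Σ(R_m − R̄_m)² = 146.3400  ⇒  Var(R_m) = 146.3400 / 5 = 29.2680
β = Cov / Var(R_m) = 53.6600 / 29.2680 = 1.8334
MRP = 8.88% − 3.21% = 5.67%
E(R) = R_f + β × MRP = 3.21% + 1.8334 × 5.67% = 13.61%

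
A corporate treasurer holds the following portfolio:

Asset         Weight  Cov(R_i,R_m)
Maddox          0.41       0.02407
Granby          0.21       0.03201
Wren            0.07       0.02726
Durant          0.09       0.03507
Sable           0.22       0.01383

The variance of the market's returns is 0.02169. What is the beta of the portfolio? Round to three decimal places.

1.139

β_Maddox = 0.02407 / 0.02169 = 1.1097
β_Granby = 0.03201 / 0.02169 = 1.4758
β_Wren = 0.02726 / 0.02169 = 1.2568
β_Durant = 0.03507 / 0.02169 = 1.6169
β_Sable = 0.01383 / 0.02169 = 0.6376
β_P = Σ w_i β_i = 0.41×1.1097 + 0.21×1.4758 + 0.07×1.2568 + 0.09×1.6169 + 0.22×0.6376 = 1.1387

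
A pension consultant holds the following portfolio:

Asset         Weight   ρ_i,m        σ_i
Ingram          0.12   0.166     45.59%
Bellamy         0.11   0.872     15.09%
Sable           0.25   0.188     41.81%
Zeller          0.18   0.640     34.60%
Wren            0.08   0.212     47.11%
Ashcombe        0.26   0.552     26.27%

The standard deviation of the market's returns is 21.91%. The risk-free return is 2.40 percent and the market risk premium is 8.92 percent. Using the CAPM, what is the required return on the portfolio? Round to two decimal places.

β_Ingram = 0.166 × 45.59% / 21.91% = 0.3454
β_Bellamy = 0.872 × 15.09% / 21.91% = 0.6006
β_Sable = 0.188 × 41.81% / 21.91% = 0.3588
β_Zeller = 0.640 × 34.60% / 21.91% = 1.0107
β_Wren = 0.212 × 47.11% / 21.91% = 0.4558
β_Ashcombe = 0.552 × 26.27% / 21.91% = 0.6618
β_P = Σ w_i β_i = 0.12×0.3454 + 0.11×0.6006 + 0.25×0.3588 + 0.18×1.0107 + 0.08×0.4558 + 0.26×0.6618 = 0.5877
E(R_P) = R_f + β_P × MRP = 2.40% + 0.5877 × 8.92% = 7.64%

7.64%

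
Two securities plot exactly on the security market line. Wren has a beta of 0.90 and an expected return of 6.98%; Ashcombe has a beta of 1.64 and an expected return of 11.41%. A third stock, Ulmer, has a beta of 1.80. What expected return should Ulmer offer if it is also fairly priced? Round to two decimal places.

MRP (SML slope) = (11.41% − 6.98%) / (1.64 − 0.90) = 4.43% / 0.74 = 5.9865%
R_f (intercept) = 6.98% − 0.90 × 5.9865% = 1.5922%
E(R_Ulmer) = R_f + β × MRP = 1.5922% + 1.80 × 5.9865% = 12.37%

12.37%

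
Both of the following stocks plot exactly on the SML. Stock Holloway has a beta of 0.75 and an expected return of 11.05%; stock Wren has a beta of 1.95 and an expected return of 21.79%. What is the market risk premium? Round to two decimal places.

Both satisfy E(R) = R_f + β·MRP, so the slope of the SML is
MRP = (21.79% − 11.05%) / (1.95 − 0.75) = 10.74% / 1.20 = 8.9500%

8.95%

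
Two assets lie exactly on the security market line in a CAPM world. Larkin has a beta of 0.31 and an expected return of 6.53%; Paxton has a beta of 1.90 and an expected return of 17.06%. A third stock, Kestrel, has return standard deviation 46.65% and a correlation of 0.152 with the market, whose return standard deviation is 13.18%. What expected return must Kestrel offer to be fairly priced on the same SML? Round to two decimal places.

8.04%

MRP = (17.06% − 6.53%) / (1.90 − 0.31) = 6.6226%
R_f = 6.53% − 0.31 × 6.6226% = 4.4770%
β_Kestrel = ρ·σ_i/σ_m = 0.152 × 46.65 / 13.18 = 0.5380
E(R_Kestrel) = R_f + β × MRP = 4.4770% + 0.5380 × 6.6226% = 8.04%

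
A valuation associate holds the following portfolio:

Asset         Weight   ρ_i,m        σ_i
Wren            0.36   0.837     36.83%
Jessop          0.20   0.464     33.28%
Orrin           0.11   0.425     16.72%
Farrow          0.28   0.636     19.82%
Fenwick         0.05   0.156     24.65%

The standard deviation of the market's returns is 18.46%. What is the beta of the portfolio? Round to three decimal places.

1.012

β_Wren = 0.837 × 36.83% / 18.46% = 1.6699
β_Jessop = 0.464 × 33.28% / 18.46% = 0.8365
β_Orrin = 0.425 × 16.72% / 18.46% = 0.3849
β_Farrow = 0.636 × 19.82% / 18.46% = 0.6829
β_Fenwick = 0.156 × 24.65% / 18.46% = 0.2083
β_P = Σ w_i β_i = 0.36×1.6699 + 0.20×0.8365 + 0.11×0.3849 + 0.28×0.6829 + 0.05×0.2083 = 1.0124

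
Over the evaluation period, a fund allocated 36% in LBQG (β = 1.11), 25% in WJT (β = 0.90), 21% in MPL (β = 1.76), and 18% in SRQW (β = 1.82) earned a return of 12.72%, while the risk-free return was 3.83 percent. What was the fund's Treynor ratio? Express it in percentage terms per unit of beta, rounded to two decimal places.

6.73%

β_P = 0.36×1.11 + 0.25×0.90 + 0.21×1.76 + 0.18×1.82 = 1.3218
Treynor = (R_P − R_f) / β_P = (12.72% − 3.83%) / 1.3218 = 8.89% / 1.3218 = 6.73%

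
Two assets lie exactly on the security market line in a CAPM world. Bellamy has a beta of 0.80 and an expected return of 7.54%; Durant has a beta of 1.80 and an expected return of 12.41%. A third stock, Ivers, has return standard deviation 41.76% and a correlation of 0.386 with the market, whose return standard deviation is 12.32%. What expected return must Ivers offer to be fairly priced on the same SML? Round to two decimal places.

MRP = (12.41% − 7.54%) / (1.80 − 0.80) = 4.8700%
R_f = 7.54% − 0.80 × 4.8700% = 3.6440%
β_Ivers = ρ·σ_i/σ_m = 0.386 × 41.76 / 12.32 = 1.3084
E(R_Ivers) = R_f + β × MRP = 3.6440% + 1.3084 × 4.8700% = 10.02%

10.02%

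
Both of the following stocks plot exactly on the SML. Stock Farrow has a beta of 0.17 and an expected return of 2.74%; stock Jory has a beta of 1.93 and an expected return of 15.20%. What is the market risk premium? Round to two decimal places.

Both satisfy E(R) = R_f + β·MRP, so the slope of the SML is
MRP = (15.20% − 2.74%) / (1.93 − 0.17) = 12.46% / 1.76 = 7.0795%

7.08%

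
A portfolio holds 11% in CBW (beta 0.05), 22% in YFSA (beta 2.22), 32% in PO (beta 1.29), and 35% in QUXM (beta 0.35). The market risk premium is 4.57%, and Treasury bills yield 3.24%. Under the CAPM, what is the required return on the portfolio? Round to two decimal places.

β_P = Σ w_i β_i = 0.11×0.05 + 0.22×2.22 + 0.32×1.29 + 0.35×0.35 = 1.0292
E(R_P) = R_f + β_P × MRP = 3.24% + 1.0292 × 4.57% = 7.94%

7.94%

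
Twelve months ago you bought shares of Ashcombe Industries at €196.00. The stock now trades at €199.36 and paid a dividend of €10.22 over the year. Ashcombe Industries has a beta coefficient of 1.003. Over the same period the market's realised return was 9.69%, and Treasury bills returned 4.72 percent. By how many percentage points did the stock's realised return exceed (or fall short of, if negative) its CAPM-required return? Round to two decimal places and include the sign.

-2.78%

Realised HPR = (P1 + D1 − P0) / P0 = (199.36 + 10.22 − 196.00) / 196.00 = 13.58 / 196.00 = 6.9286%
MRP = 9.69% − 4.72% = 4.97%
CAPM required = R_f + β·MRP = 4.72% + 1.003 × 4.97% = 9.70491%
α = realised − required = 6.9286% − 9.70491% = -2.78%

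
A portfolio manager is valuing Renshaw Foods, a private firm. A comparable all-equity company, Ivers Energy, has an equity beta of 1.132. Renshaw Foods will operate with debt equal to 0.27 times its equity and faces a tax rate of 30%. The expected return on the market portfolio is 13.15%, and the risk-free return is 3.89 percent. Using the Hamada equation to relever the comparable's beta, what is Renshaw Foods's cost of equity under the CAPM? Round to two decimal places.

β_L = β_U × [1 + (1 − t)(D/E)] = 1.132 × [1 + (1 − 0.30) × 0.27]
    = 1.132 × [1 + 0.70 × 0.27] = 1.132 × 1.1890 = 1.3459
MRP = 13.15% − 3.89% = 9.26%
E(R) = R_f + β_L × MRP = 3.89% + 1.3459 × 9.26% = 16.35%

16.35%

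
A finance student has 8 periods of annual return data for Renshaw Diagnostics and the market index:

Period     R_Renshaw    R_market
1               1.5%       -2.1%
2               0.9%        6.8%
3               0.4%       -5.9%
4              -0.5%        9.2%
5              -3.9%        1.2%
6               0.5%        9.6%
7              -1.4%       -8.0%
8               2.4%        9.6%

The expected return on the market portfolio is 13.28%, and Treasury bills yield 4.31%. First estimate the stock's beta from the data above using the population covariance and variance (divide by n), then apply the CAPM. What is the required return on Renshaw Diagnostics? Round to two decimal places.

5.06%

Mean R_i = (1.5 + 0.9 + 0.4 − 0.5 − 3.9 + 0.5 − 1.4 + 2.4) / 8 = -0.0125%
Mean R_m = (-2.1 + 6.8 − 5.9 + 9.2 + 1.2 + 9.6 − 8.0 + 9.6) / 8 = 2.5500%
Σ(R_i − R̄_i)(R_m − R̄_m) = 30.6250  ⇒  Cov = 30.6250 / 8 = 3.8281
Σ(R_m − R̄_m)² = 367.8400  ⇒  Var(R_m) = 367.8400 / 8 = 45.9800
β = Cov / Var(R_m) = 3.8281 / 45.9800 = 0.0833
MRP = 13.28% − 4.31% = 8.97%
E(R) = R_f + β × MRP = 4.31% + 0.0833 × 8.97% = 5.06%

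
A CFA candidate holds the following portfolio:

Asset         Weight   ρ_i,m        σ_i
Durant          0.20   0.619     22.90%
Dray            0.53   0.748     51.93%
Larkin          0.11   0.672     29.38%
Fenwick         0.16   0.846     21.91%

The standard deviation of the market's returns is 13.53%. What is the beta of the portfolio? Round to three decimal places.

2.111

β_Durant = 0.619 × 22.90% / 13.53% = 1.0477
β_Dray = 0.748 × 51.93% / 13.53% = 2.8709
β_Larkin = 0.672 × 29.38% / 13.53% = 1.4592
β_Fenwick = 0.846 × 21.91% / 13.53% = 1.3700
β_P = Σ w_i β_i = 0.20×1.0477 + 0.53×2.8709 + 0.11×1.4592 + 0.16×1.3700 = 2.1108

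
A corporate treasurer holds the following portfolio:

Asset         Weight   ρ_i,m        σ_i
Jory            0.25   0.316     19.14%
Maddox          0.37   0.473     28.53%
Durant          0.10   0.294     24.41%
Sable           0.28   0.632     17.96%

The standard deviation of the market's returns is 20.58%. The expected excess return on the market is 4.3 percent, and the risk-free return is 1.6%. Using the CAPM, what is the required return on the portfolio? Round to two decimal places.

3.77%

β_Jory = 0.316 × 19.14% / 20.58% = 0.2939
β_Maddox = 0.473 × 28.53% / 20.58% = 0.6557
β_Durant = 0.294 × 24.41% / 20.58% = 0.3487
β_Sable = 0.632 × 17.96% / 20.58% = 0.5515
β_P = Σ w_i β_i = 0.25×0.2939 + 0.37×0.6557 + 0.10×0.3487 + 0.28×0.5515 = 0.5054
E(R_P) = R_f + β_P × MRP = 1.6% + 0.5054 × 4.3% = 3.77%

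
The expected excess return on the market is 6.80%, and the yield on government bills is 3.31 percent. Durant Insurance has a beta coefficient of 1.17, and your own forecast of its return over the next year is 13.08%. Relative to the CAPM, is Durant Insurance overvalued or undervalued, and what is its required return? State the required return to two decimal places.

Required return = R_f + β·MRP = 3.31% + 1.17 × 6.80% = 11.27%
Forecast 13.08% > required 11.27% → the stock plots above the SML → undervalued.

Undervalued; required return 11.27%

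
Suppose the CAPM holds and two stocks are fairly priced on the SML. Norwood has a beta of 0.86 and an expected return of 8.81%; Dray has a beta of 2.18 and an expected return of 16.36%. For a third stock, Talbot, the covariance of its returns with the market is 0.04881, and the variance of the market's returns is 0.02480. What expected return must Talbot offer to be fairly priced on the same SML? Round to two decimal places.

15.15%

MRP = (16.36% − 8.81%) / (2.18 − 0.86) = 5.7197%
R_f = 8.81% − 0.86 × 5.7197% = 3.8911%
β_Talbot = Cov / Var(R_m) = 0.04881 / 0.02480 = 1.9681
E(R_Talbot) = R_f + β × MRP = 3.8911% + 1.9681 × 5.7197% = 15.15%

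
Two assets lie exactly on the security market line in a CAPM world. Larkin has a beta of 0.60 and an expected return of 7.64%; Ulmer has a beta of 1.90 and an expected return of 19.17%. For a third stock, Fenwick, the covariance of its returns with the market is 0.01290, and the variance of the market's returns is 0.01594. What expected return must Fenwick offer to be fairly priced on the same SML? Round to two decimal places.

9.50%

MRP = (19.17% − 7.64%) / (1.90 − 0.60) = 8.8692%
R_f = 7.64% − 0.60 × 8.8692% = 2.3185%
β_Fenwick = Cov / Var(R_m) = 0.01290 / 0.01594 = 0.8093
E(R_Fenwick) = R_f + β × MRP = 2.3185% + 0.8093 × 8.8692% = 9.50%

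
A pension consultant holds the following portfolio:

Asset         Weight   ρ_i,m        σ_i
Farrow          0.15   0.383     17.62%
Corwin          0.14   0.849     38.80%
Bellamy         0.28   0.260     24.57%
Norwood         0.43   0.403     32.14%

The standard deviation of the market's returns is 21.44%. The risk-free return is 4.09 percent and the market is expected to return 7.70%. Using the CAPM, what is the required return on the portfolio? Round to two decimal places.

6.28%

β_Farrow = 0.383 × 17.62% / 21.44% = 0.3148
β_Corwin = 0.849 × 38.80% / 21.44% = 1.5364
β_Bellamy = 0.260 × 24.57% / 21.44% = 0.2980
β_Norwood = 0.403 × 32.14% / 21.44% = 0.6041
β_P = Σ w_i β_i = 0.15×0.3148 + 0.14×1.5364 + 0.28×0.2980 + 0.43×0.6041 = 0.6055
MRP = 7.70% − 4.09% = 3.61%
E(R_P) = R_f + β_P × MRP = 4.09% + 0.6055 × 3.61% = 6.28%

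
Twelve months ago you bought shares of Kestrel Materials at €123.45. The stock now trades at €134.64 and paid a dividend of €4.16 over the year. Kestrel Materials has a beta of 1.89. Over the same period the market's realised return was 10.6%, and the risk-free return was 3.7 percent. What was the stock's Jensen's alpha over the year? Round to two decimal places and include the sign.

Realised HPR = (P1 + D1 − P0) / P0 = (134.64 + 4.16 − 123.45) / 123.45 = 15.35 / 123.45 = 12.4342%
MRP = 10.6% − 3.7% = 6.90%
CAPM required = R_f + β·MRP = 3.7% + 1.89 × 6.9% = 16.7410%
α = realised − required = 12.4342% − 16.7410% = -4.31%

-4.31%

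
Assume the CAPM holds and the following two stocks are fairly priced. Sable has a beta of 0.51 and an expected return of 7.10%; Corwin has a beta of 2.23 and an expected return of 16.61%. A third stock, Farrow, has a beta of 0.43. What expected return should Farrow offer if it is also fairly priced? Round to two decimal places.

6.66%

MRP (SML slope) = (16.61% − 7.10%) / (2.23 − 0.51) = 9.51% / 1.72 = 5.5291%
R_f (intercept) = 7.10% − 0.51 × 5.5291% = 4.2802%
E(R_Farrow) = R_f + β × MRP = 4.2802% + 0.43 × 5.5291% = 6.66%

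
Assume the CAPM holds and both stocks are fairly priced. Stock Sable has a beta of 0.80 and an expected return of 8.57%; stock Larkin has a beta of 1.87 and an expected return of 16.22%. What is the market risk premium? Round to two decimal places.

Both satisfy E(R) = R_f + β·MRP, so the slope of the SML is
MRP = (16.22% − 8.57%) / (1.87 − 0.80) = 7.65% / 1.07 = 7.1495%

7.15%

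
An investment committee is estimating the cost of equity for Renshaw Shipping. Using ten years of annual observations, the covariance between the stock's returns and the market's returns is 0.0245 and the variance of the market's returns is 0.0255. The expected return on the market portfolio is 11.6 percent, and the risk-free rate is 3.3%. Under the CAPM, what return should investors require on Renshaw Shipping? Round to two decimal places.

β = Cov(R_i, R_m) / Var(R_m) = 0.0245 / 0.0255 = 0.9608
MRP = 11.6% − 3.3% = 8.30%
E(R) = R_f + β × MRP = 3.3% + 0.9608 × 8.3% = 11.27%

11.27%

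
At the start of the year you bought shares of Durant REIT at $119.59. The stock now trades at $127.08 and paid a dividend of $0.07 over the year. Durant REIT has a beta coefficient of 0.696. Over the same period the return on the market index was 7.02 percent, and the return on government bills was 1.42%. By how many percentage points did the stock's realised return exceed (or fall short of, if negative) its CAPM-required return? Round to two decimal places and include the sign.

Realised HPR = (P1 + D1 − P0) / P0 = (127.08 + 0.07 − 119.59) / 119.59 = 7.56 / 119.59 = 6.3216%
MRP = 7.02% − 1.42% = 5.60%
CAPM required = R_f + β·MRP = 1.42% + 0.696 × 5.60% = 5.31760%
α = realised − required = 6.3216% − 5.31760% = +1.00%

+1.00%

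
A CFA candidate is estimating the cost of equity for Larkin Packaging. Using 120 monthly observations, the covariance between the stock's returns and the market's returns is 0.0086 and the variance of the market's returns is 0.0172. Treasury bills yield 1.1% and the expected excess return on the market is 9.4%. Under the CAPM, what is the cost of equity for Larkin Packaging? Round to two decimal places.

5.80%

β = Cov(R_i, R_m) / Var(R_m) = 0.0086 / 0.0172 = 0.5000
E(R) = R_f + β × MRP = 1.1% + 0.5000 × 9.4% = 5.80%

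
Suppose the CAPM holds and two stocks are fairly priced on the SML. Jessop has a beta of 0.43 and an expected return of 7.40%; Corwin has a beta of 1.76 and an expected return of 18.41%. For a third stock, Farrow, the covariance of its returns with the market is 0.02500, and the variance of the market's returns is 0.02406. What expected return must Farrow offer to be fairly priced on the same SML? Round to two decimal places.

12.44%

MRP = (18.41% − 7.40%) / (1.76 − 0.43) = 8.2782%
R_f = 7.40% − 0.43 × 8.2782% = 3.8404%
β_Farrow = Cov / Var(R_m) = 0.02500 / 0.02406 = 1.0391
E(R_Farrow) = R_f + β × MRP = 3.8404% + 1.0391 × 8.2782% = 12.44%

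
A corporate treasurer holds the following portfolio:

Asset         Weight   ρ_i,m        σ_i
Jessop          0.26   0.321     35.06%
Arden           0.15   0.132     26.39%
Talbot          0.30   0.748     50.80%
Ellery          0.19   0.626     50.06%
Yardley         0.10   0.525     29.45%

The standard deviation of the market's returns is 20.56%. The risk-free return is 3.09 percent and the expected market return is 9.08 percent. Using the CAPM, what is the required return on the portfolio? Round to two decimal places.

9.60%

β_Jessop = 0.321 × 35.06% / 20.56% = 0.5474
β_Arden = 0.132 × 26.39% / 20.56% = 0.1694
β_Talbot = 0.748 × 50.80% / 20.56% = 1.8482
β_Ellery = 0.626 × 50.06% / 20.56% = 1.5242
β_Yardley = 0.525 × 29.45% / 20.56% = 0.7520
β_P = Σ w_i β_i = 0.26×0.5474 + 0.15×0.1694 + 0.30×1.8482 + 0.19×1.5242 + 0.10×0.7520 = 1.0870
MRP = 9.08% − 3.09% = 5.99%
E(R_P) = R_f + β_P × MRP = 3.09% + 1.0870 × 5.99% = 9.60%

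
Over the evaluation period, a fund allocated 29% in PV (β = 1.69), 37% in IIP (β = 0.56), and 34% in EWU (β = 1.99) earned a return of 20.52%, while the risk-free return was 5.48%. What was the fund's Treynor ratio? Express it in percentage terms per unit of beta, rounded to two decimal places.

10.95%

β_P = 0.29×1.69 + 0.37×0.56 + 0.34×1.99 = 1.3739
Treynor = (R_P − R_f) / β_P = (20.52% − 5.48%) / 1.3739 = 15.04% / 1.3739 = 10.95%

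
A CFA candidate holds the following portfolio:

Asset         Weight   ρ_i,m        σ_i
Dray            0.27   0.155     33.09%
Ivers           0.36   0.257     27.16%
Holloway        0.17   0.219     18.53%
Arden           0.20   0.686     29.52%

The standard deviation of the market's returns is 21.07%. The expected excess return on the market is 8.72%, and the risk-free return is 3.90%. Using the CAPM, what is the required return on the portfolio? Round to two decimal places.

β_Dray = 0.155 × 33.09% / 21.07% = 0.2434
β_Ivers = 0.257 × 27.16% / 21.07% = 0.3313
β_Holloway = 0.219 × 18.53% / 21.07% = 0.1926
β_Arden = 0.686 × 29.52% / 21.07% = 0.9611
β_P = Σ w_i β_i = 0.27×0.2434 + 0.36×0.3313 + 0.17×0.1926 + 0.20×0.9611 = 0.4099
E(R_P) = R_f + β_P × MRP = 3.90% + 0.4099 × 8.72% = 7.47%

7.47%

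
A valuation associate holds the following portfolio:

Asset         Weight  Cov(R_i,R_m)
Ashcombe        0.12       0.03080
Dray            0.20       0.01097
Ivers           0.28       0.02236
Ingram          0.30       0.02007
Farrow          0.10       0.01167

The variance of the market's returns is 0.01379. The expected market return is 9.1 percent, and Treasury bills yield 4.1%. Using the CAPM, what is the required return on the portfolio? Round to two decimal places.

β_Ashcombe = 0.03080 / 0.01379 = 2.2335
β_Dray = 0.01097 / 0.01379 = 0.7955
β_Ivers = 0.02236 / 0.01379 = 1.6215
β_Ingram = 0.02007 / 0.01379 = 1.4554
β_Farrow = 0.01167 / 0.01379 = 0.8463
β_P = Σ w_i β_i = 0.12×2.2335 + 0.20×0.7955 + 0.28×1.6215 + 0.30×1.4554 + 0.10×0.8463 = 1.4024
MRP = 9.1% − 4.1% = 5.00%
E(R_P) = R_f + β_P × MRP = 4.1% + 1.4024 × 5.0% = 11.11%

11.11%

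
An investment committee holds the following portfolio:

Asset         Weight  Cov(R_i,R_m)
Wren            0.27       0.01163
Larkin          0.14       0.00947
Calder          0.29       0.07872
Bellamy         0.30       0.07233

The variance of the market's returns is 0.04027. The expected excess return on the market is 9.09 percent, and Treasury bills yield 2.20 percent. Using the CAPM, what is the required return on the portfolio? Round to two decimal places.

β_Wren = 0.01163 / 0.04027 = 0.2888
β_Larkin = 0.00947 / 0.04027 = 0.2352
β_Calder = 0.07872 / 0.04027 = 1.9548
β_Bellamy = 0.07233 / 0.04027 = 1.7961
β_P = Σ w_i β_i = 0.27×0.2888 + 0.14×0.2352 + 0.29×1.9548 + 0.30×1.7961 = 1.2166
E(R_P) = R_f + β_P × MRP = 2.20% + 1.2166 × 9.09% = 13.26%

13.26%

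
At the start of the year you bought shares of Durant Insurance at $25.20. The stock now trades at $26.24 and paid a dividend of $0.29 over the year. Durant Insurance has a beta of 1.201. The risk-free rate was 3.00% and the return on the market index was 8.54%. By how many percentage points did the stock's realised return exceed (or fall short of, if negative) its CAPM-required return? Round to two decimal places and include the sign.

Realised HPR = (P1 + D1 − P0) / P0 = (26.24 + 0.29 − 25.20) / 25.20 = 1.33 / 25.20 = 5.2778%
MRP = 8.54% − 3.00% = 5.54%
CAPM required = R_f + β·MRP = 3.00% + 1.201 × 5.54% = 9.65354%
α = realised − required = 5.2778% − 9.65354% = -4.38%

-4.38%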